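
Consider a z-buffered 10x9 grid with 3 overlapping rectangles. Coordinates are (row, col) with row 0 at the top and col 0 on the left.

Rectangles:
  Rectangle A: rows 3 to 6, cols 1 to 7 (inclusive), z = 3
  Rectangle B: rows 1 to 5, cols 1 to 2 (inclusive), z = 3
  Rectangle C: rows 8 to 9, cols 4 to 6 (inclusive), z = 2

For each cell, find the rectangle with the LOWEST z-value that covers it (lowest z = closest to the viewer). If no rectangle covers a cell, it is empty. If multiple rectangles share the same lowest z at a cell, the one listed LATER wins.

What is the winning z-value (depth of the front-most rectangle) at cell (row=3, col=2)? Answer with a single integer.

Check cell (3,2):
  A: rows 3-6 cols 1-7 z=3 -> covers; best now A (z=3)
  B: rows 1-5 cols 1-2 z=3 -> covers; best now B (z=3)
  C: rows 8-9 cols 4-6 -> outside (row miss)
Winner: B at z=3

Answer: 3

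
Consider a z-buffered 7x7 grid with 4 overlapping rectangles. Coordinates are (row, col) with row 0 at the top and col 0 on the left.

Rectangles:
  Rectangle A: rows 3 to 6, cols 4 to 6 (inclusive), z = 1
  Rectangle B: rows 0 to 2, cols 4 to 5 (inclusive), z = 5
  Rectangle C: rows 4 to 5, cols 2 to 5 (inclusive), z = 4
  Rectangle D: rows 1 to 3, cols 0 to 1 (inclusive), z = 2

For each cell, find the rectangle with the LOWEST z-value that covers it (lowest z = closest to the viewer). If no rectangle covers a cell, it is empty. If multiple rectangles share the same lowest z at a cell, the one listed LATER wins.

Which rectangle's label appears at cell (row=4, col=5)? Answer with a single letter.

Check cell (4,5):
  A: rows 3-6 cols 4-6 z=1 -> covers; best now A (z=1)
  B: rows 0-2 cols 4-5 -> outside (row miss)
  C: rows 4-5 cols 2-5 z=4 -> covers; best now A (z=1)
  D: rows 1-3 cols 0-1 -> outside (row miss)
Winner: A at z=1

Answer: A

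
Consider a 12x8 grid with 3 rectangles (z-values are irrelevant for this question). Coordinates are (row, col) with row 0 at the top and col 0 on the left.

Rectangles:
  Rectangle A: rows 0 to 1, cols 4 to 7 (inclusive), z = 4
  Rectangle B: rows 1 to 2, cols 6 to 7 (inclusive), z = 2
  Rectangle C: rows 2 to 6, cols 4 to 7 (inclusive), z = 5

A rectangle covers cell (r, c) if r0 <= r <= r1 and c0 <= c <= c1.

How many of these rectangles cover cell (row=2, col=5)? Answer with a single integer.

Answer: 1

Derivation:
Check cell (2,5):
  A: rows 0-1 cols 4-7 -> outside (row miss)
  B: rows 1-2 cols 6-7 -> outside (col miss)
  C: rows 2-6 cols 4-7 -> covers
Count covering = 1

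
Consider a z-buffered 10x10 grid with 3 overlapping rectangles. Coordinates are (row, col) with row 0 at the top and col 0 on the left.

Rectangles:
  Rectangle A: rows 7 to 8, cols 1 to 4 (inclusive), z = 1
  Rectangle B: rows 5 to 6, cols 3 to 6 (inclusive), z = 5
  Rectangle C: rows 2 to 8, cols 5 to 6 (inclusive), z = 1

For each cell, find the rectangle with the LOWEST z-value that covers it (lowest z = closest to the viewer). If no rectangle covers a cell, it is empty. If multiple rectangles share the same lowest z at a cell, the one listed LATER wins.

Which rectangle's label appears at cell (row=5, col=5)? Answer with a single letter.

Check cell (5,5):
  A: rows 7-8 cols 1-4 -> outside (row miss)
  B: rows 5-6 cols 3-6 z=5 -> covers; best now B (z=5)
  C: rows 2-8 cols 5-6 z=1 -> covers; best now C (z=1)
Winner: C at z=1

Answer: C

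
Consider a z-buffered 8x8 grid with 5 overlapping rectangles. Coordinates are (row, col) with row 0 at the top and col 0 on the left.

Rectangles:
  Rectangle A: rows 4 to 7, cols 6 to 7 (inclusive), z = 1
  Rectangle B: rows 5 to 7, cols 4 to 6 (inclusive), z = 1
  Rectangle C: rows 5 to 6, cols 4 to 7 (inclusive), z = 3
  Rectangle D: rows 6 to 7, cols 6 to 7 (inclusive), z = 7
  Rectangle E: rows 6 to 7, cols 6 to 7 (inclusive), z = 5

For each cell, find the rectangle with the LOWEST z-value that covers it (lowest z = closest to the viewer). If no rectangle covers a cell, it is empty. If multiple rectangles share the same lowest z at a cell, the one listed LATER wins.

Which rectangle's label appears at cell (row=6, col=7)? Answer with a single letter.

Check cell (6,7):
  A: rows 4-7 cols 6-7 z=1 -> covers; best now A (z=1)
  B: rows 5-7 cols 4-6 -> outside (col miss)
  C: rows 5-6 cols 4-7 z=3 -> covers; best now A (z=1)
  D: rows 6-7 cols 6-7 z=7 -> covers; best now A (z=1)
  E: rows 6-7 cols 6-7 z=5 -> covers; best now A (z=1)
Winner: A at z=1

Answer: A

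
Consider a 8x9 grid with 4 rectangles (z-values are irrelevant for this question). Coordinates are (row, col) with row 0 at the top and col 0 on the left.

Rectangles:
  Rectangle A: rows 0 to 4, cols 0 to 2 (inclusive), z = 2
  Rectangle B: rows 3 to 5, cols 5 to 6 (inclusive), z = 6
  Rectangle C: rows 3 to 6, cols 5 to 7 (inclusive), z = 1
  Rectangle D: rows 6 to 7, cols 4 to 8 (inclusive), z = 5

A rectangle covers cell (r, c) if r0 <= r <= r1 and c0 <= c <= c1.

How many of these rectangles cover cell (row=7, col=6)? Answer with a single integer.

Answer: 1

Derivation:
Check cell (7,6):
  A: rows 0-4 cols 0-2 -> outside (row miss)
  B: rows 3-5 cols 5-6 -> outside (row miss)
  C: rows 3-6 cols 5-7 -> outside (row miss)
  D: rows 6-7 cols 4-8 -> covers
Count covering = 1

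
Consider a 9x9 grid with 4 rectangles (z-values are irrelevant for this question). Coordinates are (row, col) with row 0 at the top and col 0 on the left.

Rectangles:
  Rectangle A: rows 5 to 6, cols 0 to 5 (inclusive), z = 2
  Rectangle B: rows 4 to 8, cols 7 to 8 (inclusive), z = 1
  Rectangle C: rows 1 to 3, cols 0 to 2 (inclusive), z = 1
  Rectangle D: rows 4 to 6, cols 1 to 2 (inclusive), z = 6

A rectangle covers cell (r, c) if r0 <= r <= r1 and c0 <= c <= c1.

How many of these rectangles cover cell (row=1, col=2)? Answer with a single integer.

Answer: 1

Derivation:
Check cell (1,2):
  A: rows 5-6 cols 0-5 -> outside (row miss)
  B: rows 4-8 cols 7-8 -> outside (row miss)
  C: rows 1-3 cols 0-2 -> covers
  D: rows 4-6 cols 1-2 -> outside (row miss)
Count covering = 1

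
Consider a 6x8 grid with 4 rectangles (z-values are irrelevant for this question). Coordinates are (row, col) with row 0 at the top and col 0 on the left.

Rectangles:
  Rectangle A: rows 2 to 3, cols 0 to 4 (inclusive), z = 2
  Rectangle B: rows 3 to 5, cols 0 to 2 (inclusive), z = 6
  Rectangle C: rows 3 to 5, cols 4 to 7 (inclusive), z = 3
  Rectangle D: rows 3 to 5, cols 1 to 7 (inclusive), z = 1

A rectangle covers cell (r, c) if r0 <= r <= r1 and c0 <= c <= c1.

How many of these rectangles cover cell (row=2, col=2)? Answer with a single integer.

Answer: 1

Derivation:
Check cell (2,2):
  A: rows 2-3 cols 0-4 -> covers
  B: rows 3-5 cols 0-2 -> outside (row miss)
  C: rows 3-5 cols 4-7 -> outside (row miss)
  D: rows 3-5 cols 1-7 -> outside (row miss)
Count covering = 1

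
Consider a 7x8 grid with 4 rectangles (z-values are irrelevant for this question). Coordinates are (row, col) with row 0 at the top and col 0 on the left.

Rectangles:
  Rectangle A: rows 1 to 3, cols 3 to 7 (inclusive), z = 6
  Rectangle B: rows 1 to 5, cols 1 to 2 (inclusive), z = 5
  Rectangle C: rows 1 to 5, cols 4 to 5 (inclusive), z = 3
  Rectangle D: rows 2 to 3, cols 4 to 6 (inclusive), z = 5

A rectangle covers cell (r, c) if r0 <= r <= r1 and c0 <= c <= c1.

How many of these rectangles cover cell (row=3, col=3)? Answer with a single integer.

Check cell (3,3):
  A: rows 1-3 cols 3-7 -> covers
  B: rows 1-5 cols 1-2 -> outside (col miss)
  C: rows 1-5 cols 4-5 -> outside (col miss)
  D: rows 2-3 cols 4-6 -> outside (col miss)
Count covering = 1

Answer: 1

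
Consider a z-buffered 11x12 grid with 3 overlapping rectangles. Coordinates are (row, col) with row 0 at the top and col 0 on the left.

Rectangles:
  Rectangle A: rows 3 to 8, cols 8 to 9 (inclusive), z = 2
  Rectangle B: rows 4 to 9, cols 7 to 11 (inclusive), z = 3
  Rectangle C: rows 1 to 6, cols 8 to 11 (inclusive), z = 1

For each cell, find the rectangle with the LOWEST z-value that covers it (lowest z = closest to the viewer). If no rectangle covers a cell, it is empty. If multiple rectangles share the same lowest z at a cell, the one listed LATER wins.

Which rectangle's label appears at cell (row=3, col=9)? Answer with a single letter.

Check cell (3,9):
  A: rows 3-8 cols 8-9 z=2 -> covers; best now A (z=2)
  B: rows 4-9 cols 7-11 -> outside (row miss)
  C: rows 1-6 cols 8-11 z=1 -> covers; best now C (z=1)
Winner: C at z=1

Answer: C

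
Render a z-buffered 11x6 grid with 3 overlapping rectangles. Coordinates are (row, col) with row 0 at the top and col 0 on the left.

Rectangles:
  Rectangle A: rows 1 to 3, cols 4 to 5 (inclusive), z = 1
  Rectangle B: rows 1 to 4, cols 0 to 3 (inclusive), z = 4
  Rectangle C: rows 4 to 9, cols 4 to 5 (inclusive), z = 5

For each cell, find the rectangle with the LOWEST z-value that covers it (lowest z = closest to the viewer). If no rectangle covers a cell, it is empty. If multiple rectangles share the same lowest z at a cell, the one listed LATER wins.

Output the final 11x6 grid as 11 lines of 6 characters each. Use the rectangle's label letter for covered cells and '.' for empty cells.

......
BBBBAA
BBBBAA
BBBBAA
BBBBCC
....CC
....CC
....CC
....CC
....CC
......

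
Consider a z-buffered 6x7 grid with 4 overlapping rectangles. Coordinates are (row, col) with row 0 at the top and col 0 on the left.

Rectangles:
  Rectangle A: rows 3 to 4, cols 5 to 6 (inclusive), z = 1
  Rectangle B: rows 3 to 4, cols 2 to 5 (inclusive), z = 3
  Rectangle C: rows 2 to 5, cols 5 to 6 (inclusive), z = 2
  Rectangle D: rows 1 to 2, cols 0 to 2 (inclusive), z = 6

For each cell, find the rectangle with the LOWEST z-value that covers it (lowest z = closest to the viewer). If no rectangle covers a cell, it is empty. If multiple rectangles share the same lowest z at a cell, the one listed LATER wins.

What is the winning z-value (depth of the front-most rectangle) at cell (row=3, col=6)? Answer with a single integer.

Answer: 1

Derivation:
Check cell (3,6):
  A: rows 3-4 cols 5-6 z=1 -> covers; best now A (z=1)
  B: rows 3-4 cols 2-5 -> outside (col miss)
  C: rows 2-5 cols 5-6 z=2 -> covers; best now A (z=1)
  D: rows 1-2 cols 0-2 -> outside (row miss)
Winner: A at z=1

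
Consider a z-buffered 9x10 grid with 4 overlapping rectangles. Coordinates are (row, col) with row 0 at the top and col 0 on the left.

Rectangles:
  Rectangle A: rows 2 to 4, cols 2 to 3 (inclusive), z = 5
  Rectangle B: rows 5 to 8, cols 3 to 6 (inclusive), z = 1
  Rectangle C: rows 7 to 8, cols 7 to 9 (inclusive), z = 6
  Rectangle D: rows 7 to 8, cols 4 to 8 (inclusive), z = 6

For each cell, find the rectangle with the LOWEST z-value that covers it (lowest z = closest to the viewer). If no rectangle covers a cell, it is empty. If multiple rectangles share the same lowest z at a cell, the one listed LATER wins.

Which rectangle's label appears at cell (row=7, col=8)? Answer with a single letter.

Answer: D

Derivation:
Check cell (7,8):
  A: rows 2-4 cols 2-3 -> outside (row miss)
  B: rows 5-8 cols 3-6 -> outside (col miss)
  C: rows 7-8 cols 7-9 z=6 -> covers; best now C (z=6)
  D: rows 7-8 cols 4-8 z=6 -> covers; best now D (z=6)
Winner: D at z=6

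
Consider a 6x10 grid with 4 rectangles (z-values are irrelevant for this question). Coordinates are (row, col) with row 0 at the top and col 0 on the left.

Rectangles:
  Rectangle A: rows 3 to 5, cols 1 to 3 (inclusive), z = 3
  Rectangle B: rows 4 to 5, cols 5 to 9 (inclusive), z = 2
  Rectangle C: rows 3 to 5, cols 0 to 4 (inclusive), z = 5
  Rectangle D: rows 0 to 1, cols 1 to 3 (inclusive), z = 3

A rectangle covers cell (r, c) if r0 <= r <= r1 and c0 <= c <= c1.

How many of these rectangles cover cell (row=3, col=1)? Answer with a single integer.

Check cell (3,1):
  A: rows 3-5 cols 1-3 -> covers
  B: rows 4-5 cols 5-9 -> outside (row miss)
  C: rows 3-5 cols 0-4 -> covers
  D: rows 0-1 cols 1-3 -> outside (row miss)
Count covering = 2

Answer: 2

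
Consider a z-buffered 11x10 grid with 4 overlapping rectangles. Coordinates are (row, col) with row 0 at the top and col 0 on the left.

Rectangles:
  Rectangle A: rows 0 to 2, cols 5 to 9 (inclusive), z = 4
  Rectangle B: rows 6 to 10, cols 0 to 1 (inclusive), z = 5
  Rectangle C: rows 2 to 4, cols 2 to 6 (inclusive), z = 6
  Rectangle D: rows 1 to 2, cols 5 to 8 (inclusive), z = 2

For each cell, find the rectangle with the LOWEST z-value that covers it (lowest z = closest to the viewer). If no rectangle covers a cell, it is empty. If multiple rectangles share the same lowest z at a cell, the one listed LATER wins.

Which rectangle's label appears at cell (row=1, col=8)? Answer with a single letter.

Check cell (1,8):
  A: rows 0-2 cols 5-9 z=4 -> covers; best now A (z=4)
  B: rows 6-10 cols 0-1 -> outside (row miss)
  C: rows 2-4 cols 2-6 -> outside (row miss)
  D: rows 1-2 cols 5-8 z=2 -> covers; best now D (z=2)
Winner: D at z=2

Answer: D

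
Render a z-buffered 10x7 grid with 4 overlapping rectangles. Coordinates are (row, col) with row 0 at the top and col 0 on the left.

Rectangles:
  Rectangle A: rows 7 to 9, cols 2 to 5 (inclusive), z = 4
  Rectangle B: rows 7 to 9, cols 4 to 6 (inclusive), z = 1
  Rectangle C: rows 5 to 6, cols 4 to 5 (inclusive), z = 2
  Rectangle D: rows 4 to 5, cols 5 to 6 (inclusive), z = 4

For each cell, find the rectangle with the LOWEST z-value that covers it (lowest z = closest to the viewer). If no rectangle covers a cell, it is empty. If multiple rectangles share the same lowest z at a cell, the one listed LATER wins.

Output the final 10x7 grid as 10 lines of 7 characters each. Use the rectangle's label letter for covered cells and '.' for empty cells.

.......
.......
.......
.......
.....DD
....CCD
....CC.
..AABBB
..AABBB
..AABBB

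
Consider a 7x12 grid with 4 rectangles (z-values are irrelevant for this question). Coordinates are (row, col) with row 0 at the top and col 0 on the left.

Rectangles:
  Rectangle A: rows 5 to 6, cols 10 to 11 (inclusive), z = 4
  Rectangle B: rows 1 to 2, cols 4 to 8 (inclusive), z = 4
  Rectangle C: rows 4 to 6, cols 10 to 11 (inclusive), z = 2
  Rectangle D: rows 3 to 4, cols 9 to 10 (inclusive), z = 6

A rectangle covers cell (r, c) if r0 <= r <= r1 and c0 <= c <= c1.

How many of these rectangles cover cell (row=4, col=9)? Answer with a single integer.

Answer: 1

Derivation:
Check cell (4,9):
  A: rows 5-6 cols 10-11 -> outside (row miss)
  B: rows 1-2 cols 4-8 -> outside (row miss)
  C: rows 4-6 cols 10-11 -> outside (col miss)
  D: rows 3-4 cols 9-10 -> covers
Count covering = 1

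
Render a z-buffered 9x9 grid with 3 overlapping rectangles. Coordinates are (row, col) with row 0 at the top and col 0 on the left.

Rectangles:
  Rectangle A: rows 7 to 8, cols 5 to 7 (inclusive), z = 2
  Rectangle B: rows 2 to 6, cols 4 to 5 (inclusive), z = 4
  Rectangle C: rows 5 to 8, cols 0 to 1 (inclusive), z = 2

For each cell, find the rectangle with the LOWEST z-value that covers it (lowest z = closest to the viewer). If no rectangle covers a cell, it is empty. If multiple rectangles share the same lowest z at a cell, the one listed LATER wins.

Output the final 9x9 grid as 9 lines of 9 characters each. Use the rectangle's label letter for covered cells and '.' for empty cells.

.........
.........
....BB...
....BB...
....BB...
CC..BB...
CC..BB...
CC...AAA.
CC...AAA.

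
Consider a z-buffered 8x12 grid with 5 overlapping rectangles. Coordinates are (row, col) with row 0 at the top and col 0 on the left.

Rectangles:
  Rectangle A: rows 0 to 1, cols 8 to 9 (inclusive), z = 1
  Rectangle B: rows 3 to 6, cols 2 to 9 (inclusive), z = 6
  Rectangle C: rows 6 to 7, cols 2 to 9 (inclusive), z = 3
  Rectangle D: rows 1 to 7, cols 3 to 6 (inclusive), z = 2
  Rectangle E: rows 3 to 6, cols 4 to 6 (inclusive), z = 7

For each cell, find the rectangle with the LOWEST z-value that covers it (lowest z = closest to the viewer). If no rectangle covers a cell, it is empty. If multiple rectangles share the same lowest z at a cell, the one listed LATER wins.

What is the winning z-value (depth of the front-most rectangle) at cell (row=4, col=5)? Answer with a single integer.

Answer: 2

Derivation:
Check cell (4,5):
  A: rows 0-1 cols 8-9 -> outside (row miss)
  B: rows 3-6 cols 2-9 z=6 -> covers; best now B (z=6)
  C: rows 6-7 cols 2-9 -> outside (row miss)
  D: rows 1-7 cols 3-6 z=2 -> covers; best now D (z=2)
  E: rows 3-6 cols 4-6 z=7 -> covers; best now D (z=2)
Winner: D at z=2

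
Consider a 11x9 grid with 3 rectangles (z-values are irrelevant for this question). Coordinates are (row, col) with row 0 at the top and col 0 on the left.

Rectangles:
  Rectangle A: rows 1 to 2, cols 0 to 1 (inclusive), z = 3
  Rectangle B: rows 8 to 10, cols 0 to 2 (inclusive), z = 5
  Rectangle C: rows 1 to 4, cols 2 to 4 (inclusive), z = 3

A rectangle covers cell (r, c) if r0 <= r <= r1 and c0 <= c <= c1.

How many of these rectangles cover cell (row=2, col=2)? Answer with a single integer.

Check cell (2,2):
  A: rows 1-2 cols 0-1 -> outside (col miss)
  B: rows 8-10 cols 0-2 -> outside (row miss)
  C: rows 1-4 cols 2-4 -> covers
Count covering = 1

Answer: 1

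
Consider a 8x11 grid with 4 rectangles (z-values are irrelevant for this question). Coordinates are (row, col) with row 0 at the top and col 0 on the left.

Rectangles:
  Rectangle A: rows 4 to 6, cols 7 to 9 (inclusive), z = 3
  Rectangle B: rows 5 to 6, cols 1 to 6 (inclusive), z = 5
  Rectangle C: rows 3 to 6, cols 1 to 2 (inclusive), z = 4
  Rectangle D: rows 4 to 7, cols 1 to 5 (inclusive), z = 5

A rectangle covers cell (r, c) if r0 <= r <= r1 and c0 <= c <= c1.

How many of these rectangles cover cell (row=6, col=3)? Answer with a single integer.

Check cell (6,3):
  A: rows 4-6 cols 7-9 -> outside (col miss)
  B: rows 5-6 cols 1-6 -> covers
  C: rows 3-6 cols 1-2 -> outside (col miss)
  D: rows 4-7 cols 1-5 -> covers
Count covering = 2

Answer: 2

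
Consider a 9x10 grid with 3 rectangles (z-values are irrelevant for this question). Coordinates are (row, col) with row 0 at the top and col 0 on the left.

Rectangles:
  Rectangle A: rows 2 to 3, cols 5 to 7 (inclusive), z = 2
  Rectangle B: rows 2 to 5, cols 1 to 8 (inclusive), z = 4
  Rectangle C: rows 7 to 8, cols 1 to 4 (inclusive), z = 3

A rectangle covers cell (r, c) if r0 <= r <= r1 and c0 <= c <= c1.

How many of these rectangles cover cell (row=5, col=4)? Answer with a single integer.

Check cell (5,4):
  A: rows 2-3 cols 5-7 -> outside (row miss)
  B: rows 2-5 cols 1-8 -> covers
  C: rows 7-8 cols 1-4 -> outside (row miss)
Count covering = 1

Answer: 1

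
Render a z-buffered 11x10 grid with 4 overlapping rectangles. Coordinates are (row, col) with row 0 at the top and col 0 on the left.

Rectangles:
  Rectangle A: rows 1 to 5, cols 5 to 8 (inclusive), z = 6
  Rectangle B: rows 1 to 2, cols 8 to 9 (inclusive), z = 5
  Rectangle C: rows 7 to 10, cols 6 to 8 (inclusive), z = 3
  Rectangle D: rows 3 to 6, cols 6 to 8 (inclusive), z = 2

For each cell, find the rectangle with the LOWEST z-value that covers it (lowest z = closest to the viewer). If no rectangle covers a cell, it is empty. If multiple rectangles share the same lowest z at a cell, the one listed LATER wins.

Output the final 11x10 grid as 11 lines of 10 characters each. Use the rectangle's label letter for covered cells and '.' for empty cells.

..........
.....AAABB
.....AAABB
.....ADDD.
.....ADDD.
.....ADDD.
......DDD.
......CCC.
......CCC.
......CCC.
......CCC.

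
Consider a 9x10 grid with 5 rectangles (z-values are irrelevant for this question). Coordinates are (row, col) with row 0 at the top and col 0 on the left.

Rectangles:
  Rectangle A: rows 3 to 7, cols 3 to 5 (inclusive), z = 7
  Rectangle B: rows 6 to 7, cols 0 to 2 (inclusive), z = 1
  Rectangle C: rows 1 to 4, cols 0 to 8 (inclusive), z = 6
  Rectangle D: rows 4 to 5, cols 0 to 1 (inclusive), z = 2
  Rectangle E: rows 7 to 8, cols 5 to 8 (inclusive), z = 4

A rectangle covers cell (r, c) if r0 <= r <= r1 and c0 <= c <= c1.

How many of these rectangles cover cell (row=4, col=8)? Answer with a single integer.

Check cell (4,8):
  A: rows 3-7 cols 3-5 -> outside (col miss)
  B: rows 6-7 cols 0-2 -> outside (row miss)
  C: rows 1-4 cols 0-8 -> covers
  D: rows 4-5 cols 0-1 -> outside (col miss)
  E: rows 7-8 cols 5-8 -> outside (row miss)
Count covering = 1

Answer: 1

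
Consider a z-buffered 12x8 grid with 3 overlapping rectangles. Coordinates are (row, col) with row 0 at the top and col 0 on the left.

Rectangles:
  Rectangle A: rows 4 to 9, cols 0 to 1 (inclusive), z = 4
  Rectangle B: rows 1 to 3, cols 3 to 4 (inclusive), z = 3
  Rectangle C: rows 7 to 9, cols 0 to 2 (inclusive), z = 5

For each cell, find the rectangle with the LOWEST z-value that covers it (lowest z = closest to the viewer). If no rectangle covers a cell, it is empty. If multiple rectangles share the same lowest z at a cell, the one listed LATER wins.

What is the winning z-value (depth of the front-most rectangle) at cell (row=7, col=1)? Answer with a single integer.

Answer: 4

Derivation:
Check cell (7,1):
  A: rows 4-9 cols 0-1 z=4 -> covers; best now A (z=4)
  B: rows 1-3 cols 3-4 -> outside (row miss)
  C: rows 7-9 cols 0-2 z=5 -> covers; best now A (z=4)
Winner: A at z=4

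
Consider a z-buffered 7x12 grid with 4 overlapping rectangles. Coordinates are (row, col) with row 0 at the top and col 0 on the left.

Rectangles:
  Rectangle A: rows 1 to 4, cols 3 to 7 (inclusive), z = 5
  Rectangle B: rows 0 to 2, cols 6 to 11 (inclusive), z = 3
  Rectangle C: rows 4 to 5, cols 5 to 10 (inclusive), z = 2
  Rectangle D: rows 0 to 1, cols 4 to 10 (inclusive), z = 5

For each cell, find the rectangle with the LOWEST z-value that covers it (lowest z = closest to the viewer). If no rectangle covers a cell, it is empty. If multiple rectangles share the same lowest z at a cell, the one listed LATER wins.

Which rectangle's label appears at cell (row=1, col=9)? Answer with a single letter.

Check cell (1,9):
  A: rows 1-4 cols 3-7 -> outside (col miss)
  B: rows 0-2 cols 6-11 z=3 -> covers; best now B (z=3)
  C: rows 4-5 cols 5-10 -> outside (row miss)
  D: rows 0-1 cols 4-10 z=5 -> covers; best now B (z=3)
Winner: B at z=3

Answer: B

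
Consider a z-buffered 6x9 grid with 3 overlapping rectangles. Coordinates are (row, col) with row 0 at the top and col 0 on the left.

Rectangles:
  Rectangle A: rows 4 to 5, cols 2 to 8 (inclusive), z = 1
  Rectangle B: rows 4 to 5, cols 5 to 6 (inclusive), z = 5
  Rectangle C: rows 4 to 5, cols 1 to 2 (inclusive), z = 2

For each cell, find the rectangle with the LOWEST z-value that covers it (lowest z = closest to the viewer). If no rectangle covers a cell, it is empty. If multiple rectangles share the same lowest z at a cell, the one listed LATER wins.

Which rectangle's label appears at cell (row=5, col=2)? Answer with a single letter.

Answer: A

Derivation:
Check cell (5,2):
  A: rows 4-5 cols 2-8 z=1 -> covers; best now A (z=1)
  B: rows 4-5 cols 5-6 -> outside (col miss)
  C: rows 4-5 cols 1-2 z=2 -> covers; best now A (z=1)
Winner: A at z=1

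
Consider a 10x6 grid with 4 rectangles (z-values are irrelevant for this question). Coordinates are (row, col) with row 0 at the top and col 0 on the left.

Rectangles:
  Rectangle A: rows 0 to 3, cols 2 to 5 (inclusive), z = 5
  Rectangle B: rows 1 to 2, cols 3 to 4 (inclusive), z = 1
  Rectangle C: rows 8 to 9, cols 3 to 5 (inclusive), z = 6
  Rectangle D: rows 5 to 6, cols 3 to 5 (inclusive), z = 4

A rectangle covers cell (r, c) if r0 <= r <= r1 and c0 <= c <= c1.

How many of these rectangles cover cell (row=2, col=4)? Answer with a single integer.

Answer: 2

Derivation:
Check cell (2,4):
  A: rows 0-3 cols 2-5 -> covers
  B: rows 1-2 cols 3-4 -> covers
  C: rows 8-9 cols 3-5 -> outside (row miss)
  D: rows 5-6 cols 3-5 -> outside (row miss)
Count covering = 2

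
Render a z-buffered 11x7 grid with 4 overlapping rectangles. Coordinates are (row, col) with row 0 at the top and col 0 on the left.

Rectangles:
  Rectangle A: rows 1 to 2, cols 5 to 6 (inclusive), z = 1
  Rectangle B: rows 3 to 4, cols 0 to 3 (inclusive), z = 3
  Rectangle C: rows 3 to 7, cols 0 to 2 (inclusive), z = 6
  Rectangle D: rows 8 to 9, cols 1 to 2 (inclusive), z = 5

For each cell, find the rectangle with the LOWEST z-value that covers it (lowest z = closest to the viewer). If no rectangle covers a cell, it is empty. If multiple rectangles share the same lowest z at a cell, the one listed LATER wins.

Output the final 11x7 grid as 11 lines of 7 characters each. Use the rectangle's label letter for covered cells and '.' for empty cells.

.......
.....AA
.....AA
BBBB...
BBBB...
CCC....
CCC....
CCC....
.DD....
.DD....
.......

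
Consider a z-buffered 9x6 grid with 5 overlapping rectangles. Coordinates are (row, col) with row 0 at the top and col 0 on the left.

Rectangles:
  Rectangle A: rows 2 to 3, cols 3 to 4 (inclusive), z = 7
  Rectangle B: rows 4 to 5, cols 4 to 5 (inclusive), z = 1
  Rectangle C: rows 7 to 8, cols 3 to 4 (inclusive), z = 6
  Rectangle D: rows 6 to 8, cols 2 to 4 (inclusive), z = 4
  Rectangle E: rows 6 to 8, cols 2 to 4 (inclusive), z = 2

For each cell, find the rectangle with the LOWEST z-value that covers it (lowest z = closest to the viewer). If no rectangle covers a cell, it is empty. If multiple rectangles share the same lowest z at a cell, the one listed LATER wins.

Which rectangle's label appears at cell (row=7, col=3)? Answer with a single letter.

Answer: E

Derivation:
Check cell (7,3):
  A: rows 2-3 cols 3-4 -> outside (row miss)
  B: rows 4-5 cols 4-5 -> outside (row miss)
  C: rows 7-8 cols 3-4 z=6 -> covers; best now C (z=6)
  D: rows 6-8 cols 2-4 z=4 -> covers; best now D (z=4)
  E: rows 6-8 cols 2-4 z=2 -> covers; best now E (z=2)
Winner: E at z=2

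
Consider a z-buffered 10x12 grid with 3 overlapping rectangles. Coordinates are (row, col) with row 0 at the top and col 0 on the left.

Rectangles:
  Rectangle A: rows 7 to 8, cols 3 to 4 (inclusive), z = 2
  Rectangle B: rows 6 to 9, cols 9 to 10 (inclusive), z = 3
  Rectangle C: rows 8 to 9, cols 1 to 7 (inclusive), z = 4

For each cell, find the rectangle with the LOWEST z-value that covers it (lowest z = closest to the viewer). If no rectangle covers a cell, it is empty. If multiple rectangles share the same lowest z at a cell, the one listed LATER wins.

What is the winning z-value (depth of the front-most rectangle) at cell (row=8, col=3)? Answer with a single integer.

Check cell (8,3):
  A: rows 7-8 cols 3-4 z=2 -> covers; best now A (z=2)
  B: rows 6-9 cols 9-10 -> outside (col miss)
  C: rows 8-9 cols 1-7 z=4 -> covers; best now A (z=2)
Winner: A at z=2

Answer: 2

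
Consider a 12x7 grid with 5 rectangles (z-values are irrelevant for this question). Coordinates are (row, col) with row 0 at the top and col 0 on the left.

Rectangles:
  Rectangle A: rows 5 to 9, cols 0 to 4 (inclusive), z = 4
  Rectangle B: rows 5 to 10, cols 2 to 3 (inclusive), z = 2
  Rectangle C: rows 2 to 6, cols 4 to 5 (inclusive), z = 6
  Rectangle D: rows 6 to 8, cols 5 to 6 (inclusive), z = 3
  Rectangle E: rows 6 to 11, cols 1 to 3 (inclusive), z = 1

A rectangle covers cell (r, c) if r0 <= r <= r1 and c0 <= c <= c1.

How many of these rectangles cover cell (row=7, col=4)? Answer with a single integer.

Answer: 1

Derivation:
Check cell (7,4):
  A: rows 5-9 cols 0-4 -> covers
  B: rows 5-10 cols 2-3 -> outside (col miss)
  C: rows 2-6 cols 4-5 -> outside (row miss)
  D: rows 6-8 cols 5-6 -> outside (col miss)
  E: rows 6-11 cols 1-3 -> outside (col miss)
Count covering = 1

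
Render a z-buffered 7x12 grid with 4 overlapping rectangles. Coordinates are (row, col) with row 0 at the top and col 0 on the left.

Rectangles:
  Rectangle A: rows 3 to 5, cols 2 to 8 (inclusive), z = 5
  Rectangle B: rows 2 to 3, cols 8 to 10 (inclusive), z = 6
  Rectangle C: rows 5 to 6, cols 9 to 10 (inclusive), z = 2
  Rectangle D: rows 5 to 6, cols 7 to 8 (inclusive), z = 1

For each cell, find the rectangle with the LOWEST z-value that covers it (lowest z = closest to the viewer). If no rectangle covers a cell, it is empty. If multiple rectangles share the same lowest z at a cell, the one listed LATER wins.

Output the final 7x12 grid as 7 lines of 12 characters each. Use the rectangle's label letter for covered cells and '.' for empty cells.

............
............
........BBB.
..AAAAAAABB.
..AAAAAAA...
..AAAAADDCC.
.......DDCC.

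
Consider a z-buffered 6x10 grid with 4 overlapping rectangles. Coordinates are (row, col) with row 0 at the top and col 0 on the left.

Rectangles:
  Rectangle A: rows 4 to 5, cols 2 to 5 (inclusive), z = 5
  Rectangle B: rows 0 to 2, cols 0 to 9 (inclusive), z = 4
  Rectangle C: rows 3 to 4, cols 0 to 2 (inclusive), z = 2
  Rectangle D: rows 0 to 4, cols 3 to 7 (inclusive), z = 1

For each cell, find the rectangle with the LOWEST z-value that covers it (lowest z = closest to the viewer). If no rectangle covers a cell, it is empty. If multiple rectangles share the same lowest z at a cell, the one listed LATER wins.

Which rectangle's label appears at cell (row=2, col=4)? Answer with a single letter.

Answer: D

Derivation:
Check cell (2,4):
  A: rows 4-5 cols 2-5 -> outside (row miss)
  B: rows 0-2 cols 0-9 z=4 -> covers; best now B (z=4)
  C: rows 3-4 cols 0-2 -> outside (row miss)
  D: rows 0-4 cols 3-7 z=1 -> covers; best now D (z=1)
Winner: D at z=1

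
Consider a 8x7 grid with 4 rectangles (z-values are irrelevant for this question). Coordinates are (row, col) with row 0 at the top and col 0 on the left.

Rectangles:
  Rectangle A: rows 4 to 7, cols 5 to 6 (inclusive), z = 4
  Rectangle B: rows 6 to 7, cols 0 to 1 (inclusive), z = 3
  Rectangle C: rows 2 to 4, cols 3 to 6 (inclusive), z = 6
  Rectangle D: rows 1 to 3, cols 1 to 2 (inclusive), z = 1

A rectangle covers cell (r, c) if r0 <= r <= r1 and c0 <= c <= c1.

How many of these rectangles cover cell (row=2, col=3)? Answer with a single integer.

Answer: 1

Derivation:
Check cell (2,3):
  A: rows 4-7 cols 5-6 -> outside (row miss)
  B: rows 6-7 cols 0-1 -> outside (row miss)
  C: rows 2-4 cols 3-6 -> covers
  D: rows 1-3 cols 1-2 -> outside (col miss)
Count covering = 1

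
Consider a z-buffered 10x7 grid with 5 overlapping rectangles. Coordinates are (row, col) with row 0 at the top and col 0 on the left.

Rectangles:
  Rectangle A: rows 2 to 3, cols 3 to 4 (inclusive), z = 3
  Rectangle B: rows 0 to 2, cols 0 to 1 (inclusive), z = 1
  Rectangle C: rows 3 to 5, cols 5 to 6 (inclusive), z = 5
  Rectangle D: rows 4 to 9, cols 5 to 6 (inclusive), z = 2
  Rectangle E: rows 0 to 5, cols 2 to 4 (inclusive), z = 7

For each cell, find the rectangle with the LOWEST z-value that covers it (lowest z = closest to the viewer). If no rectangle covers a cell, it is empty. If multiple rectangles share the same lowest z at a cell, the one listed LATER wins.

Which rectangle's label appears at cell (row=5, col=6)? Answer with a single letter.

Answer: D

Derivation:
Check cell (5,6):
  A: rows 2-3 cols 3-4 -> outside (row miss)
  B: rows 0-2 cols 0-1 -> outside (row miss)
  C: rows 3-5 cols 5-6 z=5 -> covers; best now C (z=5)
  D: rows 4-9 cols 5-6 z=2 -> covers; best now D (z=2)
  E: rows 0-5 cols 2-4 -> outside (col miss)
Winner: D at z=2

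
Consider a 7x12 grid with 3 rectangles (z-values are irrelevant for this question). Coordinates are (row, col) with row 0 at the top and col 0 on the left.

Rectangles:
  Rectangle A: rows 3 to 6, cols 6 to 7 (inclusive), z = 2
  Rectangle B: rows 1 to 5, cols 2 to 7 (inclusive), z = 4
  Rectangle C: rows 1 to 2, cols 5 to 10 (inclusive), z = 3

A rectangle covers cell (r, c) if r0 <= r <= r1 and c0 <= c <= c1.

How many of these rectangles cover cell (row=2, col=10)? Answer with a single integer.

Check cell (2,10):
  A: rows 3-6 cols 6-7 -> outside (row miss)
  B: rows 1-5 cols 2-7 -> outside (col miss)
  C: rows 1-2 cols 5-10 -> covers
Count covering = 1

Answer: 1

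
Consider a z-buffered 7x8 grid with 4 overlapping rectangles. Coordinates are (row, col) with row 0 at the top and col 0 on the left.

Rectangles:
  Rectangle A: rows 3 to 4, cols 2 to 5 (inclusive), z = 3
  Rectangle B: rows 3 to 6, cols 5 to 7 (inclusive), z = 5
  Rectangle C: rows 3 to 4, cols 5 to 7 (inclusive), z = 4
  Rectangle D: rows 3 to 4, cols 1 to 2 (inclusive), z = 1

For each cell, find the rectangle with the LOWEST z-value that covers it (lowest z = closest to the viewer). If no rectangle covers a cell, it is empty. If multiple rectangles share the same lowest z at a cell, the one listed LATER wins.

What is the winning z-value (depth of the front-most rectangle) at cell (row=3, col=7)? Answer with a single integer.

Check cell (3,7):
  A: rows 3-4 cols 2-5 -> outside (col miss)
  B: rows 3-6 cols 5-7 z=5 -> covers; best now B (z=5)
  C: rows 3-4 cols 5-7 z=4 -> covers; best now C (z=4)
  D: rows 3-4 cols 1-2 -> outside (col miss)
Winner: C at z=4

Answer: 4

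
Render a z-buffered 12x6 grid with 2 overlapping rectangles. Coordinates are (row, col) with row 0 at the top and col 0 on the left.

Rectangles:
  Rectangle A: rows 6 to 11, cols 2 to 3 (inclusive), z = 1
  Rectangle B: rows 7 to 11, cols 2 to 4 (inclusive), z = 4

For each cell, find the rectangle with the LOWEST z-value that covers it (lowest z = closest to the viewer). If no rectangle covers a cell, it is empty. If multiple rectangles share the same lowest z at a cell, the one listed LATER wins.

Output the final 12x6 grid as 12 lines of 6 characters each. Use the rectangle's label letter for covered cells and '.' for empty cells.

......
......
......
......
......
......
..AA..
..AAB.
..AAB.
..AAB.
..AAB.
..AAB.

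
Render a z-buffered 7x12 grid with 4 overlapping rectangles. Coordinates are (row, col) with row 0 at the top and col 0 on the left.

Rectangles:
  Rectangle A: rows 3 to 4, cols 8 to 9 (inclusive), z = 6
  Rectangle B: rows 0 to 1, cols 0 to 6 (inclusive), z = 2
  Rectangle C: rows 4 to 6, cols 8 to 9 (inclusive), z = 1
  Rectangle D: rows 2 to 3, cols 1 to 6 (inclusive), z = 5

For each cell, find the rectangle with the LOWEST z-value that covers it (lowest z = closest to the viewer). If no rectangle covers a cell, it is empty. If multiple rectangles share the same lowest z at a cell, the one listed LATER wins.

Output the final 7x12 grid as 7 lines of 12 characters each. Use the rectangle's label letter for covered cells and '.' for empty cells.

BBBBBBB.....
BBBBBBB.....
.DDDDDD.....
.DDDDDD.AA..
........CC..
........CC..
........CC..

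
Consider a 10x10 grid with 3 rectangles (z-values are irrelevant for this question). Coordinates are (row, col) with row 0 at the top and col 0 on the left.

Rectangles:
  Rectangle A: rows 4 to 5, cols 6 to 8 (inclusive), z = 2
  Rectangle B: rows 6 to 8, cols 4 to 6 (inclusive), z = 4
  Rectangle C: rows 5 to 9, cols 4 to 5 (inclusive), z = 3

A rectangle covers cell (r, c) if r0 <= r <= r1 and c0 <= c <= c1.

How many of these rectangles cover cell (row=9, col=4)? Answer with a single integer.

Answer: 1

Derivation:
Check cell (9,4):
  A: rows 4-5 cols 6-8 -> outside (row miss)
  B: rows 6-8 cols 4-6 -> outside (row miss)
  C: rows 5-9 cols 4-5 -> covers
Count covering = 1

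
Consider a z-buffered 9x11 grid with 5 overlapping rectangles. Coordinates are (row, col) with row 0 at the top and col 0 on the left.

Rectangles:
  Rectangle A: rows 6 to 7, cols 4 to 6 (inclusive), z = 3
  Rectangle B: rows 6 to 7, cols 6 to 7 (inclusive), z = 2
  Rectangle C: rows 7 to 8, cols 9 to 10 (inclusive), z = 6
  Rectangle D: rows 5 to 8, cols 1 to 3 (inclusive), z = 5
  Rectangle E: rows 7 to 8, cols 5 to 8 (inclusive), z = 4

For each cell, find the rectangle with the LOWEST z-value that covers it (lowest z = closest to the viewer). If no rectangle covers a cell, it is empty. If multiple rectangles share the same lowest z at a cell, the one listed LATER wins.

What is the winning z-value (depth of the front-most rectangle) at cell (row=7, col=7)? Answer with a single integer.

Answer: 2

Derivation:
Check cell (7,7):
  A: rows 6-7 cols 4-6 -> outside (col miss)
  B: rows 6-7 cols 6-7 z=2 -> covers; best now B (z=2)
  C: rows 7-8 cols 9-10 -> outside (col miss)
  D: rows 5-8 cols 1-3 -> outside (col miss)
  E: rows 7-8 cols 5-8 z=4 -> covers; best now B (z=2)
Winner: B at z=2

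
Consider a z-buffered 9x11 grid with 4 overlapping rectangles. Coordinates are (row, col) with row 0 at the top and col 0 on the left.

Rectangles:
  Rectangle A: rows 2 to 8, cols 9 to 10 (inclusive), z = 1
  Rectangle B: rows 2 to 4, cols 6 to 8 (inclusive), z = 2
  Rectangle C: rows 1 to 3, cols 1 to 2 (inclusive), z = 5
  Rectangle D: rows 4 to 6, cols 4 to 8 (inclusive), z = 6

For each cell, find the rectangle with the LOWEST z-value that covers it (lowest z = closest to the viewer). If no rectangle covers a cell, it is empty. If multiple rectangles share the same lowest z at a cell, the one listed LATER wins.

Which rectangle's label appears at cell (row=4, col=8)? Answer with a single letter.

Check cell (4,8):
  A: rows 2-8 cols 9-10 -> outside (col miss)
  B: rows 2-4 cols 6-8 z=2 -> covers; best now B (z=2)
  C: rows 1-3 cols 1-2 -> outside (row miss)
  D: rows 4-6 cols 4-8 z=6 -> covers; best now B (z=2)
Winner: B at z=2

Answer: B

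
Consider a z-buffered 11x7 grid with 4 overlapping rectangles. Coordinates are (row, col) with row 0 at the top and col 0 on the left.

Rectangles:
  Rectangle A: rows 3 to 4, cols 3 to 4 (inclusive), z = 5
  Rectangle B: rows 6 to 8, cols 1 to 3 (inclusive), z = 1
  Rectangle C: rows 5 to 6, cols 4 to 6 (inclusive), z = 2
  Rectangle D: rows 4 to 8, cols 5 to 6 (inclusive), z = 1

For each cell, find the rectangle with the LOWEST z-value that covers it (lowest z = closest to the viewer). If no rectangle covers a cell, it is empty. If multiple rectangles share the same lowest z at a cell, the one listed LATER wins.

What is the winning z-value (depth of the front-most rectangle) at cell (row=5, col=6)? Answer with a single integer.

Check cell (5,6):
  A: rows 3-4 cols 3-4 -> outside (row miss)
  B: rows 6-8 cols 1-3 -> outside (row miss)
  C: rows 5-6 cols 4-6 z=2 -> covers; best now C (z=2)
  D: rows 4-8 cols 5-6 z=1 -> covers; best now D (z=1)
Winner: D at z=1

Answer: 1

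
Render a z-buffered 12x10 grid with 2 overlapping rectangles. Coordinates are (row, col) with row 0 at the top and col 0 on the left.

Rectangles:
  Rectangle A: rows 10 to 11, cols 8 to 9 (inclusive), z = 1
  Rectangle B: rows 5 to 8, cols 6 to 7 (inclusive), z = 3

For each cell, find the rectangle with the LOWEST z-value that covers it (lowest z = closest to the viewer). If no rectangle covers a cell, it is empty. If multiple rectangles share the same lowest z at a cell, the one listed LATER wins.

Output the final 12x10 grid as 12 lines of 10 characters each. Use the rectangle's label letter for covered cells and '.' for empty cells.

..........
..........
..........
..........
..........
......BB..
......BB..
......BB..
......BB..
..........
........AA
........AA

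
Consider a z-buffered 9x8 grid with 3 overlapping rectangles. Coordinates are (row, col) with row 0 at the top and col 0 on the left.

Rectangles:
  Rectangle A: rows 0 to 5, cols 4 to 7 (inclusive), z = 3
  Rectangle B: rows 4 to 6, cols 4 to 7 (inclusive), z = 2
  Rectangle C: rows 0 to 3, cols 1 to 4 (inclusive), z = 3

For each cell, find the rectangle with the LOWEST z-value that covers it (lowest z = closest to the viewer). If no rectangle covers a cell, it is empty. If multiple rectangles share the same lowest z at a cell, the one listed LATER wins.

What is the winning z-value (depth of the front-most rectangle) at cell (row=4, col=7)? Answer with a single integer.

Check cell (4,7):
  A: rows 0-5 cols 4-7 z=3 -> covers; best now A (z=3)
  B: rows 4-6 cols 4-7 z=2 -> covers; best now B (z=2)
  C: rows 0-3 cols 1-4 -> outside (row miss)
Winner: B at z=2

Answer: 2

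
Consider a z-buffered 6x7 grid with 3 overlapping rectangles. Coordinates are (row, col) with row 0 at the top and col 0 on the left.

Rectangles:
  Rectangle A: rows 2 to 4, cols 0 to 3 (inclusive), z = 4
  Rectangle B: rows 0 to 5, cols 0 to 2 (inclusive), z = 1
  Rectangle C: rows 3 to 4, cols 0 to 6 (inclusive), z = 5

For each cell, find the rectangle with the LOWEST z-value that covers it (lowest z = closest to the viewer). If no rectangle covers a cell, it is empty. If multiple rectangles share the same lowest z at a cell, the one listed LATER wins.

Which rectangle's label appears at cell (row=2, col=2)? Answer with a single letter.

Check cell (2,2):
  A: rows 2-4 cols 0-3 z=4 -> covers; best now A (z=4)
  B: rows 0-5 cols 0-2 z=1 -> covers; best now B (z=1)
  C: rows 3-4 cols 0-6 -> outside (row miss)
Winner: B at z=1

Answer: B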